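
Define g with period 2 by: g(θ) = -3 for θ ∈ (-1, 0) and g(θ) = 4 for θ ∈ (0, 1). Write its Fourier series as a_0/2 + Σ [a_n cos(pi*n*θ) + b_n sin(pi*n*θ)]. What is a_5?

0

a_5 = ∫_{-1}^{1} g(θ) cos(5*pi*θ) dθ.
Split the integral at the breakpoints.
Directly, an antiderivative of (-3) cos(5*pi*θ) is -3*sin(5*pi*θ)/(5*pi); evaluating from -1 to 0: ∫_{-1}^{0} (-3) cos(5*pi*θ) dθ = (0) - (0) = 0.
Directly, an antiderivative of (4) cos(5*pi*θ) is 4*sin(5*pi*θ)/(5*pi); evaluating from 0 to 1: ∫_{0}^{1} (4) cos(5*pi*θ) dθ = (0) - (0) = 0.
Summing the pieces gives a_5 = 0.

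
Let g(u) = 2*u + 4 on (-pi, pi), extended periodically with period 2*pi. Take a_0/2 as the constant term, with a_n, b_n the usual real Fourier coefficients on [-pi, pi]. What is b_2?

-2

b_2 = 1/pi ∫_{-pi}^{pi} g(u) sin(2*u) du.
Integrating by parts (boundary term plus one more integral), an antiderivative of (2*u + 4) sin(2*u) is -u*cos(2*u) + sin(2*u)/2 - 2*cos(2*u); evaluating from -pi to pi: ∫_{-pi}^{pi} (2*u + 4) sin(2*u) du = (-pi - 2) - (-2 + pi) = -2*pi.
Hence b_2 = (1/pi)·(-2*pi) = -2.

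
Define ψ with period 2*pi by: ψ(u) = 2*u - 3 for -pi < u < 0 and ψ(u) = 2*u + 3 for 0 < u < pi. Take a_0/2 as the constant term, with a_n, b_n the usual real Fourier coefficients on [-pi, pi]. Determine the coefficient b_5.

4*(3 + pi)/(5*pi)

b_5 = 1/pi ∫_{-pi}^{pi} ψ(u) sin(5*u) du.
ψ is odd and sin(5*u) is odd, so the integrand is even and b_5 = 2/pi ∫_0^{pi} ψ(u) sin(5*u) du.
Integrating by parts (boundary term plus one more integral), an antiderivative of (2*u + 3) sin(5*u) is -2*u*cos(5*u)/5 + 2*sin(5*u)/25 - 3*cos(5*u)/5; evaluating from 0 to pi: ∫_{0}^{pi} (2*u + 3) sin(5*u) du = (3/5 + 2*pi/5) - (-3/5) = 6/5 + 2*pi/5.
Hence b_5 = (2/pi)·(6/5 + 2*pi/5) = 4*(3 + pi)/(5*pi).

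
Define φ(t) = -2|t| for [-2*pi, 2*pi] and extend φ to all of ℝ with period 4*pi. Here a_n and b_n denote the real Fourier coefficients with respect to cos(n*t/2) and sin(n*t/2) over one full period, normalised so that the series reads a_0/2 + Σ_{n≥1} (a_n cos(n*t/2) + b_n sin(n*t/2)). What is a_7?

a_7 = (1/(2*pi)) ∫_{-2*pi}^{2*pi} φ(t) cos(7*t/2) dt.
φ is even and cos(7*t/2) is even, so the integrand is even and a_7 = 1/pi ∫_0^{2*pi} φ(t) cos(7*t/2) dt.
Integrating by parts (boundary term plus one more integral), an antiderivative of (-2*t) cos(7*t/2) is -4*t*sin(7*t/2)/7 - 8*cos(7*t/2)/49; evaluating from 0 to 2*pi: ∫_{0}^{2*pi} (-2*t) cos(7*t/2) dt = (8/49) - (-8/49) = 16/49.
Hence a_7 = (1/pi)·(16/49) = 16/(49*pi).

16/(49*pi)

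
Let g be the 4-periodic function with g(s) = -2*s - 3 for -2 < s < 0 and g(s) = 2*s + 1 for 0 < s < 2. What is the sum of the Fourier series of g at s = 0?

-1

At s = 0 the one-sided limits are g(0^-) = -3 and g(0^+) = 1.
By Dirichlet's theorem the series converges to their average, [(-3) + (1)]/2 = -1.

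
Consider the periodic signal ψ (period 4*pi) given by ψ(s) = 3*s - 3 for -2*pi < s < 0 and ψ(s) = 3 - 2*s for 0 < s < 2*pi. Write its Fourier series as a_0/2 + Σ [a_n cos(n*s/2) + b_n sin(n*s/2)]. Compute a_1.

20/pi

a_1 = (1/(2*pi)) ∫_{-2*pi}^{2*pi} ψ(s) cos(s/2) ds.
Split the integral at the breakpoints.
Integrating by parts (boundary term plus one more integral), an antiderivative of (3*s - 3) cos(s/2) is 6*s*sin(s/2) - 6*sin(s/2) + 12*cos(s/2); evaluating from -2*pi to 0: ∫_{-2*pi}^{0} (3*s - 3) cos(s/2) ds = (12) - (-12) = 24.
Integrating by parts (boundary term plus one more integral), an antiderivative of (3 - 2*s) cos(s/2) is -4*s*sin(s/2) + 6*sin(s/2) - 8*cos(s/2); evaluating from 0 to 2*pi: ∫_{0}^{2*pi} (3 - 2*s) cos(s/2) ds = (8) - (-8) = 16.
Summing the pieces and multiplying by (1/(2*pi)) gives a_1 = 20/pi.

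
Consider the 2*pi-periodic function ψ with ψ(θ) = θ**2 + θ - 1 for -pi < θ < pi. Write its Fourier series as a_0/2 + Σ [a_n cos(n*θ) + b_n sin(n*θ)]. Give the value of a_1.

a_1 = 1/pi ∫_{-pi}^{pi} ψ(θ) cos(θ) dθ.
Integrating by parts twice (tabular method), an antiderivative of (θ**2 + θ - 1) cos(θ) is θ**2*sin(θ) + θ*sin(θ) + 2*θ*cos(θ) - 3*sin(θ) + cos(θ); evaluating from -pi to pi: ∫_{-pi}^{pi} (θ**2 + θ - 1) cos(θ) dθ = (-2*pi - 1) - (-1 + 2*pi) = -4*pi.
Hence a_1 = (1/pi)·(-4*pi) = -4.

-4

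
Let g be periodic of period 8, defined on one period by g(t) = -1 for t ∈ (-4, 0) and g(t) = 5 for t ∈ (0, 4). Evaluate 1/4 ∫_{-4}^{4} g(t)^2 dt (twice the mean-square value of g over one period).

1/4 ∫_{-4}^{4} g(t)^2 dt = 1/4 · (104) = 26.

26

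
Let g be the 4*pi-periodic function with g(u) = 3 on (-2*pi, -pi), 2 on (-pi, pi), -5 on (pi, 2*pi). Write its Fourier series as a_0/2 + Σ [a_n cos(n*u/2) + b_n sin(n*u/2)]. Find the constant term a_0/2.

1/2

a_0 = (1/(2*pi)) ∫_{-2*pi}^{2*pi} g(u) du = (1/(2*pi)) · (2*pi) = 1.
So the constant term a_0/2 = 1/2.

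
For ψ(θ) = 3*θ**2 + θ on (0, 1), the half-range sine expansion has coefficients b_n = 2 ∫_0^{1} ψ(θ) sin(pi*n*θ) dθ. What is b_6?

b_6 = 2 ∫_0^{1} (3*θ**2 + θ) sin(6*pi*θ) dθ.
Integrating by parts twice (tabular method), an antiderivative of (3*θ**2 + θ) sin(6*pi*θ) is -θ**2*cos(6*pi*θ)/(2*pi) + θ*sin(6*pi*θ)/(6*pi**2) - θ*cos(6*pi*θ)/(6*pi) + sin(6*pi*θ)/(36*pi**2) + cos(6*pi*θ)/(36*pi**3); evaluating from 0 to 1: ∫_{0}^{1} (3*θ**2 + θ) sin(6*pi*θ) dθ = ((1 - 24*pi**2)/(36*pi**3)) - (1/(36*pi**3)) = -2/(3*pi).
Hence b_6 = 2·(-2/(3*pi)) = -4/(3*pi).

-4/(3*pi)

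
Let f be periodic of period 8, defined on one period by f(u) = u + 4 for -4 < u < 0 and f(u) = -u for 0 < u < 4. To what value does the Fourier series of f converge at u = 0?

At u = 0 the one-sided limits are f(0^-) = 4 and f(0^+) = 0.
By Dirichlet's theorem the series converges to their average, [(4) + (0)]/2 = 2.

2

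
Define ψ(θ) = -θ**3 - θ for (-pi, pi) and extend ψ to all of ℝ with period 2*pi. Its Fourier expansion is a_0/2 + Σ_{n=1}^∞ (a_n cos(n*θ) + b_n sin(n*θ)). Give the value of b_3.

-2*pi**2/3 - 2/9

b_3 = 1/pi ∫_{-pi}^{pi} ψ(θ) sin(3*θ) dθ.
ψ is odd and sin(3*θ) is odd, so the integrand is even and b_3 = 2/pi ∫_0^{pi} ψ(θ) sin(3*θ) dθ.
Integrating by parts three times (tabular method), an antiderivative of (-θ**3 - θ) sin(3*θ) is θ**3*cos(3*θ)/3 - θ**2*sin(3*θ)/3 + θ*cos(3*θ)/9 - sin(3*θ)/27; evaluating from 0 to pi: ∫_{0}^{pi} (-θ**3 - θ) sin(3*θ) dθ = (-pi**3/3 - pi/9) - (0) = -pi**3/3 - pi/9.
Hence b_3 = (2/pi)·(-pi**3/3 - pi/9) = -2*pi**2/3 - 2/9.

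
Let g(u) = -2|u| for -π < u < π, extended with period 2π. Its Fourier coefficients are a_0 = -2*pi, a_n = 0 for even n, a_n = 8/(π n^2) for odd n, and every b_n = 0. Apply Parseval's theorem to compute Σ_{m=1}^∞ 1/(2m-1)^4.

pi**4/96

Parseval: a_0^2/2 + Σ a_n^2 = (1/π) ∫_{-π}^{π} g(u)^2 du = 8*pi**2/3.
Subtract a_0^2/2 = 2*pi**2: Σ a_n^2 = 2*pi**2/3.
Only odd n contribute, with a_n^2 = 64/(π^2 n^4), so Σ_{m≥1} 1/(2m-1)^4 = π^2·(2*pi**2/3)/64 = pi**4/96.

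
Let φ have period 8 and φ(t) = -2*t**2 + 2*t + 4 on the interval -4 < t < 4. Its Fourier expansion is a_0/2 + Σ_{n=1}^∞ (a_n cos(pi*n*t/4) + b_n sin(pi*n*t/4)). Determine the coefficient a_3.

128/(9*pi**2)

a_3 = 1/4 ∫_{-4}^{4} φ(t) cos(3*pi*t/4) dt.
Integrating by parts twice (tabular method), an antiderivative of (-2*t**2 + 2*t + 4) cos(3*pi*t/4) is -8*t**2*sin(3*pi*t/4)/(3*pi) + 8*t*sin(3*pi*t/4)/(3*pi) - 64*t*cos(3*pi*t/4)/(9*pi**2) + 256*sin(3*pi*t/4)/(27*pi**3) + 16*sin(3*pi*t/4)/(3*pi) + 32*cos(3*pi*t/4)/(9*pi**2); evaluating from -4 to 4: ∫_{-4}^{4} (-2*t**2 + 2*t + 4) cos(3*pi*t/4) dt = (224/(9*pi**2)) - (-32/pi**2) = 512/(9*pi**2).
Hence a_3 = (1/4)·(512/(9*pi**2)) = 128/(9*pi**2).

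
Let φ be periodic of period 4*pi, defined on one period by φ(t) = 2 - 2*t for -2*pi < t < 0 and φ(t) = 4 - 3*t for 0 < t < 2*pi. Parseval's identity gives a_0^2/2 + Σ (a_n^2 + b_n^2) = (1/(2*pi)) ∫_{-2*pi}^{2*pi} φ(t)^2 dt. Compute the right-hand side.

-16*pi + 20 + 52*pi**2/3

(1/(2*pi)) ∫_{-2*pi}^{2*pi} φ(t)^2 dt = (1/(2*pi)) · (8*pi*(-12*pi + 15 + 13*pi**2)/3) = -16*pi + 20 + 52*pi**2/3.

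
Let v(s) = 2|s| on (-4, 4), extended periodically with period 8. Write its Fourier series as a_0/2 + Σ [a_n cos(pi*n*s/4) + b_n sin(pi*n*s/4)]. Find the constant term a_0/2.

a_0 = 1/4 ∫_{-4}^{4} v(s) ds = 1/4 · (32) = 8.
So the constant term a_0/2 = 4.

4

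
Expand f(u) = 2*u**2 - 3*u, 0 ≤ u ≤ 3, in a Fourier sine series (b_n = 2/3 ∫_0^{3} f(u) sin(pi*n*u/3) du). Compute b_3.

-16/(3*pi**3) + 6/pi

b_3 = 2/3 ∫_0^{3} (2*u**2 - 3*u) sin(pi*u) du.
Integrating by parts twice (tabular method), an antiderivative of (2*u**2 - 3*u) sin(pi*u) is -2*u**2*cos(pi*u)/pi + 4*u*sin(pi*u)/pi**2 + 3*u*cos(pi*u)/pi - 3*sin(pi*u)/pi**2 + 4*cos(pi*u)/pi**3; evaluating from 0 to 3: ∫_{0}^{3} (2*u**2 - 3*u) sin(pi*u) du = (-4/pi**3 + 9/pi) - (4/pi**3) = -8/pi**3 + 9/pi.
Hence b_3 = (2/3)·(-8/pi**3 + 9/pi) = -16/(3*pi**3) + 6/pi.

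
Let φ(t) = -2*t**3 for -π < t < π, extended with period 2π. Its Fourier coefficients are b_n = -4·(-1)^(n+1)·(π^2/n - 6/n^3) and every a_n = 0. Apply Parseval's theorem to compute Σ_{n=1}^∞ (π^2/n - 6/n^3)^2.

pi**6/14

Parseval: Σ b_n^2 = (1/π) ∫_{-π}^{π} φ(t)^2 dt = 8*pi**6/7.
b_n^2 = 16·(π^2/n - 6/n^3)^2, so the sum equals (8*pi**6/7)/16 = pi**6/14.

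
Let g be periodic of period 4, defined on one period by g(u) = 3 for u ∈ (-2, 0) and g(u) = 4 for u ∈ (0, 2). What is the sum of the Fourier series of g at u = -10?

7/2

u = -10 differs from u = -2 by -2 full period(s), and the series is 4-periodic.
At u = -2 the one-sided limits are g(-2^-) = 4 and g(-2^+) = 3.
By Dirichlet's theorem the series converges to their average, [(4) + (3)]/2 = 7/2.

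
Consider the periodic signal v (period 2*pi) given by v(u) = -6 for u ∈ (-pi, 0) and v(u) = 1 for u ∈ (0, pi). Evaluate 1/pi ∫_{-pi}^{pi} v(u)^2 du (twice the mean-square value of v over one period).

1/pi ∫_{-pi}^{pi} v(u)^2 du = 1/pi · (37*pi) = 37.

37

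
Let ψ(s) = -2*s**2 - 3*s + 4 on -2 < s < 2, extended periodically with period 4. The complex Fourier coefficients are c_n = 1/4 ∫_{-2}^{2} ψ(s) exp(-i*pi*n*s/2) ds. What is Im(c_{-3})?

Since ψ is real-valued, Im(c_{-3}) = -1/4 ∫_{-2}^{2} ψ(s) sin(-3*pi*s/2) ds = b_{3}/2.
Integrating by parts twice (tabular method), an antiderivative of (-2*s**2 - 3*s + 4) sin(-3*pi*s/2) is -4*s**2*cos(3*pi*s/2)/(3*pi) + 16*s*sin(3*pi*s/2)/(9*pi**2) - 2*s*cos(3*pi*s/2)/pi + 4*sin(3*pi*s/2)/(3*pi**2) + 32*cos(3*pi*s/2)/(27*pi**3) + 8*cos(3*pi*s/2)/(3*pi); evaluating from -2 to 2: ∫_{-2}^{2} (-2*s**2 - 3*s + 4) sin(-3*pi*s/2) ds = (4*(-8 + 45*pi**2)/(27*pi**3)) - (4*(-9*pi**2 - 8)/(27*pi**3)) = 8/pi.
Hence Im(c_{-3}) = (-1/4)·(8/pi) = -2/pi.

-2/pi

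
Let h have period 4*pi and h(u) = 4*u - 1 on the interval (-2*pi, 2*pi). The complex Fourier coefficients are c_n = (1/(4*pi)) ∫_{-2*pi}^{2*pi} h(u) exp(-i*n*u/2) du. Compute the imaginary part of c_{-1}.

Since h is real-valued, Im(c_{-1}) = -(1/(4*pi)) ∫_{-2*pi}^{2*pi} h(u) sin(-u/2) du = b_{1}/2.
Integrating by parts (boundary term plus one more integral), an antiderivative of (4*u - 1) sin(-u/2) is 8*u*cos(u/2) - 16*sin(u/2) - 2*cos(u/2); evaluating from -2*pi to 2*pi: ∫_{-2*pi}^{2*pi} (4*u - 1) sin(-u/2) du = (2 - 16*pi) - (2 + 16*pi) = -32*pi.
Hence Im(c_{-1}) = (-1/(4*pi))·(-32*pi) = 8.

8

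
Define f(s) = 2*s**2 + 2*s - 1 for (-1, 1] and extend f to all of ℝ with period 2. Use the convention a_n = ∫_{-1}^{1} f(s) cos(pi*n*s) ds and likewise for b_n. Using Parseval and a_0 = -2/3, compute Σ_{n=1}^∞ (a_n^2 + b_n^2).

Parseval: a_0^2/2 + Σ_{n≥1} (a_n^2+b_n^2) = ∫_{-1}^{1} f(s)^2 ds = 18/5.
Subtract a_0^2/2 = 2/9: Σ (a_n^2+b_n^2) = 152/45.

152/45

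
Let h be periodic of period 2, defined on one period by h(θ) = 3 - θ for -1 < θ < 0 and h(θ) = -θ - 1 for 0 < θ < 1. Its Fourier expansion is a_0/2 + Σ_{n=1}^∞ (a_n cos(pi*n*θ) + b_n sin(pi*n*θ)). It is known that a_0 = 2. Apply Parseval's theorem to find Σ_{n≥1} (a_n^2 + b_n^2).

38/3

Parseval: a_0^2/2 + Σ_{n≥1} (a_n^2+b_n^2) = ∫_{-1}^{1} h(θ)^2 dθ = 44/3.
Subtract a_0^2/2 = 2: Σ (a_n^2+b_n^2) = 38/3.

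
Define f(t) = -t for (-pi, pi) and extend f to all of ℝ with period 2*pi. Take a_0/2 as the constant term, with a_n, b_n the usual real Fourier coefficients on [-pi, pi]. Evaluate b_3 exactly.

-2/3

b_3 = 1/pi ∫_{-pi}^{pi} f(t) sin(3*t) dt.
f is odd and sin(3*t) is odd, so the integrand is even and b_3 = 2/pi ∫_0^{pi} f(t) sin(3*t) dt.
Integrating by parts (boundary term plus one more integral), an antiderivative of (-t) sin(3*t) is t*cos(3*t)/3 - sin(3*t)/9; evaluating from 0 to pi: ∫_{0}^{pi} (-t) sin(3*t) dt = (-pi/3) - (0) = -pi/3.
Hence b_3 = (2/pi)·(-pi/3) = -2/3.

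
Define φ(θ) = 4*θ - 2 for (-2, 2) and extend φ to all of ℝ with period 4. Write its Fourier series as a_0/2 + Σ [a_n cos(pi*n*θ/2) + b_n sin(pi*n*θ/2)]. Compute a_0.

a_0 = 1/2 ∫_{-2}^{2} φ(θ) dθ = 1/2 · (-8) = -4.

-4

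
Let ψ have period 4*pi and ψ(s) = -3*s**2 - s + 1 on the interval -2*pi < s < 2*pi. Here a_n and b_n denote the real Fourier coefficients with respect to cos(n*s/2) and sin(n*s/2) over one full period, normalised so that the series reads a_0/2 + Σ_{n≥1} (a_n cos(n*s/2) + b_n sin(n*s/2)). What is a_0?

2 - 8*pi**2

a_0 = (1/(2*pi)) ∫_{-2*pi}^{2*pi} ψ(s) ds = (1/(2*pi)) · (-16*pi**3 + 4*pi) = 2 - 8*pi**2.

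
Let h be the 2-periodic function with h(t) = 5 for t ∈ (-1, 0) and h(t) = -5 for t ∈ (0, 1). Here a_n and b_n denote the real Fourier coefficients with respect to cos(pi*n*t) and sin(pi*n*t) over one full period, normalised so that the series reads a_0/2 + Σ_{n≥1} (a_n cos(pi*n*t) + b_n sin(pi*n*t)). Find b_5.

-4/pi

b_5 = ∫_{-1}^{1} h(t) sin(5*pi*t) dt.
h is odd and sin(5*pi*t) is odd, so the integrand is even and b_5 = 2 ∫_0^{1} h(t) sin(5*pi*t) dt.
Directly, an antiderivative of (-5) sin(5*pi*t) is cos(5*pi*t)/pi; evaluating from 0 to 1: ∫_{0}^{1} (-5) sin(5*pi*t) dt = (-1/pi) - (1/pi) = -2/pi.
Hence b_5 = 2·(-2/pi) = -4/pi.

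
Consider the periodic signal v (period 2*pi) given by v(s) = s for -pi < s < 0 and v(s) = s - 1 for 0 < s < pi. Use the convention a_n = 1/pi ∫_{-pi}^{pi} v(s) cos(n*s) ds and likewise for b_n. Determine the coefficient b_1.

b_1 = 1/pi ∫_{-pi}^{pi} v(s) sin(s) ds.
Split the integral at the breakpoints.
Integrating by parts (boundary term plus one more integral), an antiderivative of (s) sin(s) is -s*cos(s) + sin(s); evaluating from -pi to 0: ∫_{-pi}^{0} (s) sin(s) ds = (0) - (-pi) = pi.
Integrating by parts (boundary term plus one more integral), an antiderivative of (s - 1) sin(s) is -s*cos(s) + sin(s) + cos(s); evaluating from 0 to pi: ∫_{0}^{pi} (s - 1) sin(s) ds = (-1 + pi) - (1) = -2 + pi.
Summing the pieces and multiplying by (1/pi) gives b_1 = 2 - 2/pi.

2 - 2/pi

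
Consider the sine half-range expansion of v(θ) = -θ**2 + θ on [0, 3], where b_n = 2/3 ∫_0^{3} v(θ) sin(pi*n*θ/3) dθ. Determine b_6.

2/pi

b_6 = 2/3 ∫_0^{3} (-θ**2 + θ) sin(2*pi*θ) dθ.
Integrating by parts twice (tabular method), an antiderivative of (-θ**2 + θ) sin(2*pi*θ) is θ**2*cos(2*pi*θ)/(2*pi) - θ*sin(2*pi*θ)/(2*pi**2) - θ*cos(2*pi*θ)/(2*pi) + sin(2*pi*θ)/(4*pi**2) - cos(2*pi*θ)/(4*pi**3); evaluating from 0 to 3: ∫_{0}^{3} (-θ**2 + θ) sin(2*pi*θ) dθ = (-1/(4*pi**3) + 3/pi) - (-1/(4*pi**3)) = 3/pi.
Hence b_6 = (2/3)·(3/pi) = 2/pi.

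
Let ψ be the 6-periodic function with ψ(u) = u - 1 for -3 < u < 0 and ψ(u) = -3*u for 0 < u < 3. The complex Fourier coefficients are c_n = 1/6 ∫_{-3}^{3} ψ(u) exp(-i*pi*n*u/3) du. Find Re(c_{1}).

Since ψ is real-valued, Re(c_{1}) = 1/6 ∫_{-3}^{3} ψ(u) cos(pi*u/3) du = a_{1}/2.
Split the integral at the breakpoints.
Integrating by parts (boundary term plus one more integral), an antiderivative of (u - 1) cos(pi*u/3) is 3*u*sin(pi*u/3)/pi - 3*sin(pi*u/3)/pi + 9*cos(pi*u/3)/pi**2; evaluating from -3 to 0: ∫_{-3}^{0} (u - 1) cos(pi*u/3) du = (9/pi**2) - (-9/pi**2) = 18/pi**2.
Integrating by parts (boundary term plus one more integral), an antiderivative of (-3*u) cos(pi*u/3) is -9*u*sin(pi*u/3)/pi - 27*cos(pi*u/3)/pi**2; evaluating from 0 to 3: ∫_{0}^{3} (-3*u) cos(pi*u/3) du = (27/pi**2) - (-27/pi**2) = 54/pi**2.
So ∫_{-3}^{3} ψ(u) cos(pi*u/3) du = 72/pi**2.
Hence Re(c_{1}) = (1/6)·(72/pi**2) = 12/pi**2.

12/pi**2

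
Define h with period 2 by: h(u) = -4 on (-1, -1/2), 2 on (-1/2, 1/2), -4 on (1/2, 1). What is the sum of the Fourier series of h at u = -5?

u = -5 differs from u = -1 by -2 full period(s), and the series is 2-periodic.
h is continuous at u = -1 with value -4, so the series converges to -4 there.

-4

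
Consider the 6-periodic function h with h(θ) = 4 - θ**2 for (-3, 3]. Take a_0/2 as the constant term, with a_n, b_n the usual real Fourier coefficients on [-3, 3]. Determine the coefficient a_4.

-9/(4*pi**2)

a_4 = 1/3 ∫_{-3}^{3} h(θ) cos(4*pi*θ/3) dθ.
h is even and cos(4*pi*θ/3) is even, so the integrand is even and a_4 = 2/3 ∫_0^{3} h(θ) cos(4*pi*θ/3) dθ.
Integrating by parts twice (tabular method), an antiderivative of (4 - θ**2) cos(4*pi*θ/3) is -3*θ**2*sin(4*pi*θ/3)/(4*pi) - 9*θ*cos(4*pi*θ/3)/(8*pi**2) + 27*sin(4*pi*θ/3)/(32*pi**3) + 3*sin(4*pi*θ/3)/pi; evaluating from 0 to 3: ∫_{0}^{3} (4 - θ**2) cos(4*pi*θ/3) dθ = (-27/(8*pi**2)) - (0) = -27/(8*pi**2).
Hence a_4 = (2/3)·(-27/(8*pi**2)) = -9/(4*pi**2).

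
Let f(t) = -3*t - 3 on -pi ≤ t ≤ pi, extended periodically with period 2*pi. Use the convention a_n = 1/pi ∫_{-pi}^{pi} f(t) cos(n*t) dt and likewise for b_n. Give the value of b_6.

b_6 = 1/pi ∫_{-pi}^{pi} f(t) sin(6*t) dt.
Integrating by parts (boundary term plus one more integral), an antiderivative of (-3*t - 3) sin(6*t) is t*cos(6*t)/2 - sin(6*t)/12 + cos(6*t)/2; evaluating from -pi to pi: ∫_{-pi}^{pi} (-3*t - 3) sin(6*t) dt = (1/2 + pi/2) - (1/2 - pi/2) = pi.
Hence b_6 = (1/pi)·(pi) = 1.

1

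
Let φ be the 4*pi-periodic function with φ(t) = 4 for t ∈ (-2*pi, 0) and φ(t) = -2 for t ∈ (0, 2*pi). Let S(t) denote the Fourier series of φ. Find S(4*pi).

1

t = 4*pi differs from t = 0 by 1 full period(s), and the series is 4*pi-periodic.
At t = 0 the one-sided limits are φ(0^-) = 4 and φ(0^+) = -2.
By Dirichlet's theorem the series converges to their average, [(4) + (-2)]/2 = 1.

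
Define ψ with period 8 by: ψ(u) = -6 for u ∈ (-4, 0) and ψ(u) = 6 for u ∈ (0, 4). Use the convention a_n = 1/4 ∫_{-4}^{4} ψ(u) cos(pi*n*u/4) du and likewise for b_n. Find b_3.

b_3 = 1/4 ∫_{-4}^{4} ψ(u) sin(3*pi*u/4) du.
ψ is odd and sin(3*pi*u/4) is odd, so the integrand is even and b_3 = 1/2 ∫_0^{4} ψ(u) sin(3*pi*u/4) du.
Directly, an antiderivative of (6) sin(3*pi*u/4) is -8*cos(3*pi*u/4)/pi; evaluating from 0 to 4: ∫_{0}^{4} (6) sin(3*pi*u/4) du = (8/pi) - (-8/pi) = 16/pi.
Hence b_3 = (1/2)·(16/pi) = 8/pi.

8/pi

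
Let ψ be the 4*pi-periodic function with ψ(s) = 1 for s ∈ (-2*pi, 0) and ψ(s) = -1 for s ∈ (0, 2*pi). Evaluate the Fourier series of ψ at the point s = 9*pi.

-1

s = 9*pi differs from s = pi by 2 full period(s), and the series is 4*pi-periodic.
ψ is continuous at s = pi with value -1, so the series converges to -1 there.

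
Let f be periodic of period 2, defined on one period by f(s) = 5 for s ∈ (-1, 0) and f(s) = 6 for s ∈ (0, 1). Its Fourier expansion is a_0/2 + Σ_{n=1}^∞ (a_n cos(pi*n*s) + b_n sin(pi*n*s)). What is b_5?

2/(5*pi)

b_5 = ∫_{-1}^{1} f(s) sin(5*pi*s) ds.
Split the integral at the breakpoints.
Directly, an antiderivative of (5) sin(5*pi*s) is -cos(5*pi*s)/pi; evaluating from -1 to 0: ∫_{-1}^{0} (5) sin(5*pi*s) ds = (-1/pi) - (1/pi) = -2/pi.
Directly, an antiderivative of (6) sin(5*pi*s) is -6*cos(5*pi*s)/(5*pi); evaluating from 0 to 1: ∫_{0}^{1} (6) sin(5*pi*s) ds = (6/(5*pi)) - (-6/(5*pi)) = 12/(5*pi).
Summing the pieces gives b_5 = 2/(5*pi).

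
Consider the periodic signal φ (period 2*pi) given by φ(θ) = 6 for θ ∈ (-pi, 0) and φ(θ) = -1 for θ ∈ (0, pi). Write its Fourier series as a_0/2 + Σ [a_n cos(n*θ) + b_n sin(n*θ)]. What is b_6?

b_6 = 1/pi ∫_{-pi}^{pi} φ(θ) sin(6*θ) dθ.
Split the integral at the breakpoints.
Directly, an antiderivative of (6) sin(6*θ) is -cos(6*θ); evaluating from -pi to 0: ∫_{-pi}^{0} (6) sin(6*θ) dθ = (-1) - (-1) = 0.
Directly, an antiderivative of (-1) sin(6*θ) is cos(6*θ)/6; evaluating from 0 to pi: ∫_{0}^{pi} (-1) sin(6*θ) dθ = (1/6) - (1/6) = 0.
Summing the pieces and multiplying by (1/pi) gives b_6 = 0.

0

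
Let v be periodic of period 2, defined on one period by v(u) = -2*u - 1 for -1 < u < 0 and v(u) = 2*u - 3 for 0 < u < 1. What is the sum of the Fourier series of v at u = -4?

u = -4 differs from u = 0 by -2 full period(s), and the series is 2-periodic.
At u = 0 the one-sided limits are v(0^-) = -1 and v(0^+) = -3.
By Dirichlet's theorem the series converges to their average, [(-1) + (-3)]/2 = -2.

-2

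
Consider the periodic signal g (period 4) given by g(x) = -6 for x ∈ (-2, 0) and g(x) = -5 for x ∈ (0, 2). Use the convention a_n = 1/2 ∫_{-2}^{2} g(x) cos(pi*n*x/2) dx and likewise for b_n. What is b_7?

b_7 = 1/2 ∫_{-2}^{2} g(x) sin(7*pi*x/2) dx.
Split the integral at the breakpoints.
Directly, an antiderivative of (-6) sin(7*pi*x/2) is 12*cos(7*pi*x/2)/(7*pi); evaluating from -2 to 0: ∫_{-2}^{0} (-6) sin(7*pi*x/2) dx = (12/(7*pi)) - (-12/(7*pi)) = 24/(7*pi).
Directly, an antiderivative of (-5) sin(7*pi*x/2) is 10*cos(7*pi*x/2)/(7*pi); evaluating from 0 to 2: ∫_{0}^{2} (-5) sin(7*pi*x/2) dx = (-10/(7*pi)) - (10/(7*pi)) = -20/(7*pi).
Summing the pieces and multiplying by (1/2) gives b_7 = 2/(7*pi).

2/(7*pi)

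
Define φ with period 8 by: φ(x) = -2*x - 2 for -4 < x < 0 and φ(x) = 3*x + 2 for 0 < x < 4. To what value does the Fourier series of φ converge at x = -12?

10

x = -12 differs from x = 4 by -2 full period(s), and the series is 8-periodic.
At x = 4 the one-sided limits are φ(4^-) = 14 and φ(4^+) = 6.
By Dirichlet's theorem the series converges to their average, [(14) + (6)]/2 = 10.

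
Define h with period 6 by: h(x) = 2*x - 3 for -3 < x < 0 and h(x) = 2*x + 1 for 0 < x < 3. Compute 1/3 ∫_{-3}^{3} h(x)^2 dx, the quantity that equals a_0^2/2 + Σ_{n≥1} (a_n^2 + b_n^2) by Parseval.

1/3 ∫_{-3}^{3} h(x)^2 dx = 1/3 · (174) = 58.

58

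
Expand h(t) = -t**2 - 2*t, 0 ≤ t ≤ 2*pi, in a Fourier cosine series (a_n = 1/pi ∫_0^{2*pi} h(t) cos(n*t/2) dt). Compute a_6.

a_6 = 1/pi ∫_0^{2*pi} (-t**2 - 2*t) cos(3*t) dt.
Integrating by parts twice (tabular method), an antiderivative of (-t**2 - 2*t) cos(3*t) is -t**2*sin(3*t)/3 - 2*t*sin(3*t)/3 - 2*t*cos(3*t)/9 + 2*sin(3*t)/27 - 2*cos(3*t)/9; evaluating from 0 to 2*pi: ∫_{0}^{2*pi} (-t**2 - 2*t) cos(3*t) dt = (-4*pi/9 - 2/9) - (-2/9) = -4*pi/9.
Hence a_6 = (1/pi)·(-4*pi/9) = -4/9.

-4/9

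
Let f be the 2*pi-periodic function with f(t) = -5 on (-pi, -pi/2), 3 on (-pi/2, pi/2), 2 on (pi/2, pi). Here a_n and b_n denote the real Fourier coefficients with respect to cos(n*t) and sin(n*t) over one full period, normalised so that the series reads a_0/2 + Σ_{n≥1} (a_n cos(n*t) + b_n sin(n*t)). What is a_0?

3/2

a_0 = 1/pi ∫_{-pi}^{pi} f(t) dt = 1/pi · (3*pi/2) = 3/2.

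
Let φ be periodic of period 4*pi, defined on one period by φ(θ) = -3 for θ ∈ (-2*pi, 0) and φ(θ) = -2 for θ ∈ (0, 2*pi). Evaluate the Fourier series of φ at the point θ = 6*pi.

θ = 6*pi differs from θ = 2*pi by 1 full period(s), and the series is 4*pi-periodic.
At θ = 2*pi the one-sided limits are φ(2*pi^-) = -2 and φ(2*pi^+) = -3.
By Dirichlet's theorem the series converges to their average, [(-2) + (-3)]/2 = -5/2.

-5/2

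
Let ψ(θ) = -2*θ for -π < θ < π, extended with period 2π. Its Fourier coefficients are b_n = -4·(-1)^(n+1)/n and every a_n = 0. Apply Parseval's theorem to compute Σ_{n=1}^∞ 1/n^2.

Parseval: Σ b_n^2 = (1/π) ∫_{-π}^{π} ψ(θ)^2 dθ = 8*pi**2/3.
Σ b_n^2 = Σ 16/n^2, so Σ 1/n^2 = (8*pi**2/3)/16 = pi**2/6.

pi**2/6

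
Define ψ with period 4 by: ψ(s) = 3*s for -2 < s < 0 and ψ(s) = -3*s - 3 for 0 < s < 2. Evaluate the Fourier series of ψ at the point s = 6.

s = 6 differs from s = 2 by 1 full period(s), and the series is 4-periodic.
At s = 2 the one-sided limits are ψ(2^-) = -9 and ψ(2^+) = -6.
By Dirichlet's theorem the series converges to their average, [(-9) + (-6)]/2 = -15/2.

-15/2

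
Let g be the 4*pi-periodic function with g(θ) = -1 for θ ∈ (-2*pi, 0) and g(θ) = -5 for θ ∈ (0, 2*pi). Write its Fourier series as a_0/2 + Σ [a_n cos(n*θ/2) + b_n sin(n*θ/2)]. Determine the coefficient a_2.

a_2 = (1/(2*pi)) ∫_{-2*pi}^{2*pi} g(θ) cos(θ) dθ.
Split the integral at the breakpoints.
Directly, an antiderivative of (-1) cos(θ) is -sin(θ); evaluating from -2*pi to 0: ∫_{-2*pi}^{0} (-1) cos(θ) dθ = (0) - (0) = 0.
Directly, an antiderivative of (-5) cos(θ) is -5*sin(θ); evaluating from 0 to 2*pi: ∫_{0}^{2*pi} (-5) cos(θ) dθ = (0) - (0) = 0.
Summing the pieces and multiplying by (1/(2*pi)) gives a_2 = 0.

0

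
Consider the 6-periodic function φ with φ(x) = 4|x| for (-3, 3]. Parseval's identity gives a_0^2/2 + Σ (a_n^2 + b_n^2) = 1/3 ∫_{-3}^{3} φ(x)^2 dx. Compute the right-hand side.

96

1/3 ∫_{-3}^{3} φ(x)^2 dx = 1/3 · (288) = 96.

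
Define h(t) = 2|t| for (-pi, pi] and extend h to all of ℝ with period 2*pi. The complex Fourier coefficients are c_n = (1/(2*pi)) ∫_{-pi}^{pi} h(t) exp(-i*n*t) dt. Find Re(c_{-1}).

-4/pi

Since h is real-valued, Re(c_{-1}) = (1/(2*pi)) ∫_{-pi}^{pi} h(t) cos(-t) dt = a_{1}/2.
h is even and cos(-t) is even, so the integrand is even: ∫_{-pi}^{pi} h(t) cos(-t) dt = 2∫_0^{pi} h(t) cos(-t) dt.
Integrating by parts (boundary term plus one more integral), an antiderivative of (2*t) cos(-t) is 2*t*sin(t) + 2*cos(t); evaluating from 0 to pi: ∫_{0}^{pi} (2*t) cos(-t) dt = (-2) - (2) = -4.
So ∫_{-pi}^{pi} h(t) cos(-t) dt = -8.
Hence Re(c_{-1}) = (1/(2*pi))·(-8) = -4/pi.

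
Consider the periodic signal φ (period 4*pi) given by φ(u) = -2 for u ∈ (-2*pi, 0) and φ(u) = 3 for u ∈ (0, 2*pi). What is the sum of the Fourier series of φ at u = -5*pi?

-2

u = -5*pi differs from u = -pi by -1 full period(s), and the series is 4*pi-periodic.
φ is continuous at u = -pi with value -2, so the series converges to -2 there.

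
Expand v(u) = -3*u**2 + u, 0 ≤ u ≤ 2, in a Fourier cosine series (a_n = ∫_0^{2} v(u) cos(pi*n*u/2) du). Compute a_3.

a_3 = ∫_0^{2} (-3*u**2 + u) cos(3*pi*u/2) du.
Integrating by parts twice (tabular method), an antiderivative of (-3*u**2 + u) cos(3*pi*u/2) is -2*u**2*sin(3*pi*u/2)/pi + 2*u*sin(3*pi*u/2)/(3*pi) - 8*u*cos(3*pi*u/2)/(3*pi**2) + 16*sin(3*pi*u/2)/(9*pi**3) + 4*cos(3*pi*u/2)/(9*pi**2); evaluating from 0 to 2: ∫_{0}^{2} (-3*u**2 + u) cos(3*pi*u/2) du = (44/(9*pi**2)) - (4/(9*pi**2)) = 40/(9*pi**2).
Hence a_3 = 40/(9*pi**2).

40/(9*pi**2)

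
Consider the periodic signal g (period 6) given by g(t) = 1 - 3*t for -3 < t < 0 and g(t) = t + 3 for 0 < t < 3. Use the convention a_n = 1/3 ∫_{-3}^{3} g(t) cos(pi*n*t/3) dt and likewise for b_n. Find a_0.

10

a_0 = 1/3 ∫_{-3}^{3} g(t) dt = 1/3 · (30) = 10.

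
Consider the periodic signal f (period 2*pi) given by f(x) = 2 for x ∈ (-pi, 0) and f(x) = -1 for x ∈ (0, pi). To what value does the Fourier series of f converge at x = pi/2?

f is continuous at x = pi/2 with value -1, so the series converges to -1 there.

-1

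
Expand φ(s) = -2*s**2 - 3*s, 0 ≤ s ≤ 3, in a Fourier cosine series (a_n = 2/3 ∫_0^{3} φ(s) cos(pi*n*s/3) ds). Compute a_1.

108/pi**2

a_1 = 2/3 ∫_0^{3} (-2*s**2 - 3*s) cos(pi*s/3) ds.
Integrating by parts twice (tabular method), an antiderivative of (-2*s**2 - 3*s) cos(pi*s/3) is -6*s**2*sin(pi*s/3)/pi - 9*s*sin(pi*s/3)/pi - 36*s*cos(pi*s/3)/pi**2 + 108*sin(pi*s/3)/pi**3 - 27*cos(pi*s/3)/pi**2; evaluating from 0 to 3: ∫_{0}^{3} (-2*s**2 - 3*s) cos(pi*s/3) ds = (135/pi**2) - (-27/pi**2) = 162/pi**2.
Hence a_1 = (2/3)·(162/pi**2) = 108/pi**2.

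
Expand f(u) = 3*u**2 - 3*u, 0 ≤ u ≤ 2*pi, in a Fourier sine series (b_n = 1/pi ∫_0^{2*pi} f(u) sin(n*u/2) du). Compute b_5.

b_5 = 1/pi ∫_0^{2*pi} (3*u**2 - 3*u) sin(5*u/2) du.
Integrating by parts twice (tabular method), an antiderivative of (3*u**2 - 3*u) sin(5*u/2) is -6*u**2*cos(5*u/2)/5 + 24*u*sin(5*u/2)/25 + 6*u*cos(5*u/2)/5 - 12*sin(5*u/2)/25 + 48*cos(5*u/2)/125; evaluating from 0 to 2*pi: ∫_{0}^{2*pi} (3*u**2 - 3*u) sin(5*u/2) du = (-12*pi/5 - 48/125 + 24*pi**2/5) - (48/125) = -12*pi/5 - 96/125 + 24*pi**2/5.
Hence b_5 = (1/pi)·(-12*pi/5 - 96/125 + 24*pi**2/5) = 12*(-25*pi - 8 + 50*pi**2)/(125*pi).

12*(-25*pi - 8 + 50*pi**2)/(125*pi)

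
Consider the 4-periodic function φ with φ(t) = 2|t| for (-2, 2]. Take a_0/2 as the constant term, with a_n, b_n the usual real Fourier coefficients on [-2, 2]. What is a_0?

4

a_0 = 1/2 ∫_{-2}^{2} φ(t) dt = 1/2 · (8) = 4.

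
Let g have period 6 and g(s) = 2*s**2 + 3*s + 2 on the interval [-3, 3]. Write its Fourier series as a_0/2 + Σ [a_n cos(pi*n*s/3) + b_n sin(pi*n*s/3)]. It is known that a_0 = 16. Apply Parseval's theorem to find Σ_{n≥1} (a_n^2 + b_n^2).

Parseval: a_0^2/2 + Σ_{n≥1} (a_n^2+b_n^2) = 1/3 ∫_{-3}^{3} g(s)^2 ds = 1198/5.
Subtract a_0^2/2 = 128: Σ (a_n^2+b_n^2) = 558/5.

558/5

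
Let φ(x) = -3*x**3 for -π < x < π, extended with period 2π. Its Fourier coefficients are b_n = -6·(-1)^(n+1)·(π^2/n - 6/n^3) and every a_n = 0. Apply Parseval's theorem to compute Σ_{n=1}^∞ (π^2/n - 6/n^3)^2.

Parseval: Σ b_n^2 = (1/π) ∫_{-π}^{π} φ(x)^2 dx = 18*pi**6/7.
b_n^2 = 36·(π^2/n - 6/n^3)^2, so the sum equals (18*pi**6/7)/36 = pi**6/14.

pi**6/14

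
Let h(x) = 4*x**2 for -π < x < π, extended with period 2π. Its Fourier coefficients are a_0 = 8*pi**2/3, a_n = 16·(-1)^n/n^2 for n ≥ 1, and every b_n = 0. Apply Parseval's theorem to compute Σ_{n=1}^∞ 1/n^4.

pi**4/90

Parseval: a_0^2/2 + Σ a_n^2 = (1/π) ∫_{-π}^{π} h(x)^2 dx = 32*pi**4/5.
Subtract a_0^2/2 = 32*pi**4/9: Σ a_n^2 = 128*pi**4/45.
Since a_n^2 = 256/n^4, Σ 1/n^4 = pi**4/90.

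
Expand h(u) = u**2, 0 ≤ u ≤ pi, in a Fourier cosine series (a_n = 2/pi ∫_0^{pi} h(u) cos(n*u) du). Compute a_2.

1

a_2 = 2/pi ∫_0^{pi} (u**2) cos(2*u) du.
Integrating by parts twice (tabular method), an antiderivative of (u**2) cos(2*u) is u**2*sin(2*u)/2 + u*cos(2*u)/2 - sin(2*u)/4; evaluating from 0 to pi: ∫_{0}^{pi} (u**2) cos(2*u) du = (pi/2) - (0) = pi/2.
Hence a_2 = (2/pi)·(pi/2) = 1.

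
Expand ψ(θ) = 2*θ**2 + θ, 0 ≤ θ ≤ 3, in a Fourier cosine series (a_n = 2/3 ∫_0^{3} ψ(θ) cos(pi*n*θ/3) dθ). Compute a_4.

a_4 = 2/3 ∫_0^{3} (2*θ**2 + θ) cos(4*pi*θ/3) dθ.
Integrating by parts twice (tabular method), an antiderivative of (2*θ**2 + θ) cos(4*pi*θ/3) is 3*θ**2*sin(4*pi*θ/3)/(2*pi) + 3*θ*sin(4*pi*θ/3)/(4*pi) + 9*θ*cos(4*pi*θ/3)/(4*pi**2) - 27*sin(4*pi*θ/3)/(16*pi**3) + 9*cos(4*pi*θ/3)/(16*pi**2); evaluating from 0 to 3: ∫_{0}^{3} (2*θ**2 + θ) cos(4*pi*θ/3) dθ = (117/(16*pi**2)) - (9/(16*pi**2)) = 27/(4*pi**2).
Hence a_4 = (2/3)·(27/(4*pi**2)) = 9/(2*pi**2).

9/(2*pi**2)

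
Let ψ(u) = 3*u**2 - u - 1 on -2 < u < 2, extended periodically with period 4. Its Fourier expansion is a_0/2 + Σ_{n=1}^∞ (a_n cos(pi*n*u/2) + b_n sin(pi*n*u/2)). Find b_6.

b_6 = 1/2 ∫_{-2}^{2} ψ(u) sin(3*pi*u) du.
Integrating by parts twice (tabular method), an antiderivative of (3*u**2 - u - 1) sin(3*pi*u) is -u**2*cos(3*pi*u)/pi + 2*u*sin(3*pi*u)/(3*pi**2) + u*cos(3*pi*u)/(3*pi) - sin(3*pi*u)/(9*pi**2) + 2*cos(3*pi*u)/(9*pi**3) + cos(3*pi*u)/(3*pi); evaluating from -2 to 2: ∫_{-2}^{2} (3*u**2 - u - 1) sin(3*pi*u) du = (-3/pi + 2/(9*pi**3)) - ((2 - 39*pi**2)/(9*pi**3)) = 4/(3*pi).
Hence b_6 = (1/2)·(4/(3*pi)) = 2/(3*pi).

2/(3*pi)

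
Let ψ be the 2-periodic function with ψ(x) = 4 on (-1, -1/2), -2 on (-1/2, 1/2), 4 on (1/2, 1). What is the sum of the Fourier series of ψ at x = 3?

x = 3 differs from x = -1 by 2 full period(s), and the series is 2-periodic.
ψ is continuous at x = -1 with value 4, so the series converges to 4 there.

4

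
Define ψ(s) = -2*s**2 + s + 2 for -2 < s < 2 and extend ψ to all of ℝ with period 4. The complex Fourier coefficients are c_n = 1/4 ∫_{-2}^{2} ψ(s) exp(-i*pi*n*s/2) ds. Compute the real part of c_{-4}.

Since ψ is real-valued, Re(c_{-4}) = 1/4 ∫_{-2}^{2} ψ(s) cos(-2*pi*s) ds = a_{4}/2.
Integrating by parts twice (tabular method), an antiderivative of (-2*s**2 + s + 2) cos(-2*pi*s) is -s**2*sin(2*pi*s)/pi + s*sin(2*pi*s)/(2*pi) - s*cos(2*pi*s)/pi**2 + sin(2*pi*s)/(2*pi**3) + sin(2*pi*s)/pi + cos(2*pi*s)/(4*pi**2); evaluating from -2 to 2: ∫_{-2}^{2} (-2*s**2 + s + 2) cos(-2*pi*s) ds = (-7/(4*pi**2)) - (9/(4*pi**2)) = -4/pi**2.
Hence Re(c_{-4}) = (1/4)·(-4/pi**2) = -1/pi**2.

-1/pi**2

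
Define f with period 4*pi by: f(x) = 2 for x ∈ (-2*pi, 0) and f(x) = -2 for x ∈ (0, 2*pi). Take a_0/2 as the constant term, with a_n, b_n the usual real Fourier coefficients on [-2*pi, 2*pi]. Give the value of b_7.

b_7 = (1/(2*pi)) ∫_{-2*pi}^{2*pi} f(x) sin(7*x/2) dx.
f is odd and sin(7*x/2) is odd, so the integrand is even and b_7 = 1/pi ∫_0^{2*pi} f(x) sin(7*x/2) dx.
Directly, an antiderivative of (-2) sin(7*x/2) is 4*cos(7*x/2)/7; evaluating from 0 to 2*pi: ∫_{0}^{2*pi} (-2) sin(7*x/2) dx = (-4/7) - (4/7) = -8/7.
Hence b_7 = (1/pi)·(-8/7) = -8/(7*pi).

-8/(7*pi)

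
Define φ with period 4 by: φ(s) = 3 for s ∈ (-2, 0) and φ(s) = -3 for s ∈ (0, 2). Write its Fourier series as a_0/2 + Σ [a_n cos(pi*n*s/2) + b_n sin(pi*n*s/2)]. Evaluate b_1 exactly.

b_1 = 1/2 ∫_{-2}^{2} φ(s) sin(pi*s/2) ds.
φ is odd and sin(pi*s/2) is odd, so the integrand is even and b_1 = ∫_0^{2} φ(s) sin(pi*s/2) ds.
Directly, an antiderivative of (-3) sin(pi*s/2) is 6*cos(pi*s/2)/pi; evaluating from 0 to 2: ∫_{0}^{2} (-3) sin(pi*s/2) ds = (-6/pi) - (6/pi) = -12/pi.
Hence b_1 = -12/pi.

-12/pi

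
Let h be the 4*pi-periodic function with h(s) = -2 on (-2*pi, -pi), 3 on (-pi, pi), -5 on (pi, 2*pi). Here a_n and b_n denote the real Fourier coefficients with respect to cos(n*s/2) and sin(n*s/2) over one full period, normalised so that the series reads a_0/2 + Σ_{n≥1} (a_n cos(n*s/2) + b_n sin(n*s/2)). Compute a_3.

-13/(3*pi)

a_3 = (1/(2*pi)) ∫_{-2*pi}^{2*pi} h(s) cos(3*s/2) ds.
Split the integral at the breakpoints.
Directly, an antiderivative of (-2) cos(3*s/2) is -4*sin(3*s/2)/3; evaluating from -2*pi to -pi: ∫_{-2*pi}^{-pi} (-2) cos(3*s/2) ds = (-4/3) - (0) = -4/3.
Directly, an antiderivative of (3) cos(3*s/2) is 2*sin(3*s/2); evaluating from -pi to pi: ∫_{-pi}^{pi} (3) cos(3*s/2) ds = (-2) - (2) = -4.
Directly, an antiderivative of (-5) cos(3*s/2) is -10*sin(3*s/2)/3; evaluating from pi to 2*pi: ∫_{pi}^{2*pi} (-5) cos(3*s/2) ds = (0) - (10/3) = -10/3.
Summing the pieces and multiplying by (1/(2*pi)) gives a_3 = -13/(3*pi).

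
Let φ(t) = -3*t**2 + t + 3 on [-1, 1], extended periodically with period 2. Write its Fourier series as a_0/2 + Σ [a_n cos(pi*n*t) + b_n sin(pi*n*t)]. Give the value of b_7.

b_7 = ∫_{-1}^{1} φ(t) sin(7*pi*t) dt.
Integrating by parts twice (tabular method), an antiderivative of (-3*t**2 + t + 3) sin(7*pi*t) is 3*t**2*cos(7*pi*t)/(7*pi) - 6*t*sin(7*pi*t)/(49*pi**2) - t*cos(7*pi*t)/(7*pi) + sin(7*pi*t)/(49*pi**2) - 3*cos(7*pi*t)/(7*pi) - 6*cos(7*pi*t)/(343*pi**3); evaluating from -1 to 1: ∫_{-1}^{1} (-3*t**2 + t + 3) sin(7*pi*t) dt = ((6 + 49*pi**2)/(343*pi**3)) - ((6 - 49*pi**2)/(343*pi**3)) = 2/(7*pi).
Hence b_7 = 2/(7*pi).

2/(7*pi)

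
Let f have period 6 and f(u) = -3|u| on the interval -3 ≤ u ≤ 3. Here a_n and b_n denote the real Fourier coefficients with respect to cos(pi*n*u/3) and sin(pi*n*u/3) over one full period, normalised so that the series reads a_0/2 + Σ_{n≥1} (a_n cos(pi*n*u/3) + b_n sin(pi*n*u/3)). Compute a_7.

36/(49*pi**2)

a_7 = 1/3 ∫_{-3}^{3} f(u) cos(7*pi*u/3) du.
f is even and cos(7*pi*u/3) is even, so the integrand is even and a_7 = 2/3 ∫_0^{3} f(u) cos(7*pi*u/3) du.
Integrating by parts (boundary term plus one more integral), an antiderivative of (-3*u) cos(7*pi*u/3) is -9*u*sin(7*pi*u/3)/(7*pi) - 27*cos(7*pi*u/3)/(49*pi**2); evaluating from 0 to 3: ∫_{0}^{3} (-3*u) cos(7*pi*u/3) du = (27/(49*pi**2)) - (-27/(49*pi**2)) = 54/(49*pi**2).
Hence a_7 = (2/3)·(54/(49*pi**2)) = 36/(49*pi**2).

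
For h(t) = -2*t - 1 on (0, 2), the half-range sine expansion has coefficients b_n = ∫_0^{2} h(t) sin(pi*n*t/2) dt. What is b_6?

b_6 = ∫_0^{2} (-2*t - 1) sin(3*pi*t) dt.
Integrating by parts (boundary term plus one more integral), an antiderivative of (-2*t - 1) sin(3*pi*t) is 2*t*cos(3*pi*t)/(3*pi) - 2*sin(3*pi*t)/(9*pi**2) + cos(3*pi*t)/(3*pi); evaluating from 0 to 2: ∫_{0}^{2} (-2*t - 1) sin(3*pi*t) dt = (5/(3*pi)) - (1/(3*pi)) = 4/(3*pi).
Hence b_6 = 4/(3*pi).

4/(3*pi)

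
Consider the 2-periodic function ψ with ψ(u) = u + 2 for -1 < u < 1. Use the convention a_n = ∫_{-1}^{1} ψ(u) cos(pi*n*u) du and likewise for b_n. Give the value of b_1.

2/pi

b_1 = ∫_{-1}^{1} ψ(u) sin(pi*u) du.
Integrating by parts (boundary term plus one more integral), an antiderivative of (u + 2) sin(pi*u) is -u*cos(pi*u)/pi + sin(pi*u)/pi**2 - 2*cos(pi*u)/pi; evaluating from -1 to 1: ∫_{-1}^{1} (u + 2) sin(pi*u) du = (3/pi) - (1/pi) = 2/pi.
Hence b_1 = 2/pi.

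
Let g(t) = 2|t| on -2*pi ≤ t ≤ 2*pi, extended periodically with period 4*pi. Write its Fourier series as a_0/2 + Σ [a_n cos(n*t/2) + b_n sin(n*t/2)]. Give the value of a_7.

a_7 = (1/(2*pi)) ∫_{-2*pi}^{2*pi} g(t) cos(7*t/2) dt.
g is even and cos(7*t/2) is even, so the integrand is even and a_7 = 1/pi ∫_0^{2*pi} g(t) cos(7*t/2) dt.
Integrating by parts (boundary term plus one more integral), an antiderivative of (2*t) cos(7*t/2) is 4*t*sin(7*t/2)/7 + 8*cos(7*t/2)/49; evaluating from 0 to 2*pi: ∫_{0}^{2*pi} (2*t) cos(7*t/2) dt = (-8/49) - (8/49) = -16/49.
Hence a_7 = (1/pi)·(-16/49) = -16/(49*pi).

-16/(49*pi)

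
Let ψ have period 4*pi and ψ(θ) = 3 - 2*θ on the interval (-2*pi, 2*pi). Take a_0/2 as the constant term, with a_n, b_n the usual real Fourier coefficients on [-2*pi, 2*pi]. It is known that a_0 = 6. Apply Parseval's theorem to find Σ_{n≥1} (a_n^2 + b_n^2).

Parseval: a_0^2/2 + Σ_{n≥1} (a_n^2+b_n^2) = (1/(2*pi)) ∫_{-2*pi}^{2*pi} ψ(θ)^2 dθ = 18 + 32*pi**2/3.
Subtract a_0^2/2 = 18: Σ (a_n^2+b_n^2) = 32*pi**2/3.

32*pi**2/3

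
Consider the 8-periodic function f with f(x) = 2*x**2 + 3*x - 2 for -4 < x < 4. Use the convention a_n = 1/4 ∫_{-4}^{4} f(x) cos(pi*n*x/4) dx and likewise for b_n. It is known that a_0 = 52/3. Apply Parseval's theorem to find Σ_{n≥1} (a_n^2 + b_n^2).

Parseval: a_0^2/2 + Σ_{n≥1} (a_n^2+b_n^2) = 1/4 ∫_{-4}^{4} f(x)^2 dx = 6424/15.
Subtract a_0^2/2 = 1352/9: Σ (a_n^2+b_n^2) = 12512/45.

12512/45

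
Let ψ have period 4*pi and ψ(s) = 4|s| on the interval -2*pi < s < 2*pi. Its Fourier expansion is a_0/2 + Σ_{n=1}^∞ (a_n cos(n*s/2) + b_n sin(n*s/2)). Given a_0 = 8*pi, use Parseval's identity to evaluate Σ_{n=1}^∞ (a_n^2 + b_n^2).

Parseval: a_0^2/2 + Σ_{n≥1} (a_n^2+b_n^2) = (1/(2*pi)) ∫_{-2*pi}^{2*pi} ψ(s)^2 ds = 128*pi**2/3.
Subtract a_0^2/2 = 32*pi**2: Σ (a_n^2+b_n^2) = 32*pi**2/3.

32*pi**2/3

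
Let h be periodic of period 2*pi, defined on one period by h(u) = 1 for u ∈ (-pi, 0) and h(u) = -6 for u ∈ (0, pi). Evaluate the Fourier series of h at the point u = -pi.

-5/2

u = -pi differs from u = pi by -1 full period(s), and the series is 2*pi-periodic.
At u = pi the one-sided limits are h(pi^-) = -6 and h(pi^+) = 1.
By Dirichlet's theorem the series converges to their average, [(-6) + (1)]/2 = -5/2.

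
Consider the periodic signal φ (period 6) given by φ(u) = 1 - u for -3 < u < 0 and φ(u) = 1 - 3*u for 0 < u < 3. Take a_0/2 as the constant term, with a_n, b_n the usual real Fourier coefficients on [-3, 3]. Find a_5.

12/(25*pi**2)

a_5 = 1/3 ∫_{-3}^{3} φ(u) cos(5*pi*u/3) du.
Split the integral at the breakpoints.
Integrating by parts (boundary term plus one more integral), an antiderivative of (1 - u) cos(5*pi*u/3) is -3*u*sin(5*pi*u/3)/(5*pi) + 3*sin(5*pi*u/3)/(5*pi) - 9*cos(5*pi*u/3)/(25*pi**2); evaluating from -3 to 0: ∫_{-3}^{0} (1 - u) cos(5*pi*u/3) du = (-9/(25*pi**2)) - (9/(25*pi**2)) = -18/(25*pi**2).
Integrating by parts (boundary term plus one more integral), an antiderivative of (1 - 3*u) cos(5*pi*u/3) is -9*u*sin(5*pi*u/3)/(5*pi) + 3*sin(5*pi*u/3)/(5*pi) - 27*cos(5*pi*u/3)/(25*pi**2); evaluating from 0 to 3: ∫_{0}^{3} (1 - 3*u) cos(5*pi*u/3) du = (27/(25*pi**2)) - (-27/(25*pi**2)) = 54/(25*pi**2).
Summing the pieces and multiplying by (1/3) gives a_5 = 12/(25*pi**2).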